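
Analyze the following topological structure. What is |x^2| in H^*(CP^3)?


|x| = 2 in H^*(CP^n).
|x^2| = 2 * |x| = 2 * 2 = 4

4


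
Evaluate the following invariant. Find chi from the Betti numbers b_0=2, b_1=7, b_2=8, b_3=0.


chi = sum_k (-1)^k b_k.
= (2) + (-7) + (8) + (0)
= 3

3


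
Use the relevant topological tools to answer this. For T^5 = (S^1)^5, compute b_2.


By the Kunneth formula, b_k(T^n) = C(n,k).
b_2(T^5) = C(5,2).
C(5,2) = 5!/(2!*3!) = 10

10


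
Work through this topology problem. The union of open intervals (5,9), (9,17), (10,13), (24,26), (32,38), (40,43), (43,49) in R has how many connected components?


Sort and merge overlapping open intervals.
Merged: (5,9), (9,17), (24,26), (32,38), (40,43), (43,49).
Number of components = 6

6


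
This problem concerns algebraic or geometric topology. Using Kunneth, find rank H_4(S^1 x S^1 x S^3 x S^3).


Each S^d has Poincare polynomial 1 + t^d.
The product S^1 x S^1 x S^3 x S^3 has Poincare polynomial prod(1+t^d_i).
Expanding: b_0=1, b_1=2, b_2=1, b_3=2, b_4=4, b_5=2, b_6=1, b_7=2, b_8=1.
b_4 = 4

4


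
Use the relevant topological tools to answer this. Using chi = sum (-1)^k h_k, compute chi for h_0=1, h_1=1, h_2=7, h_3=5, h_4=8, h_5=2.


Handles of index k contribute (-1)^k to chi (same as CW cells).
chi = (1) + (-1) + (7) + (-5) + (8) + (-2) = 8

8


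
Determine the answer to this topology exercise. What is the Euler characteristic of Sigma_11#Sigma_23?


chi(Sigma_11) = 2 - 2*11 = -20
chi(Sigma_23) = 2 - 2*23 = -44
For surfaces: chi(A#B) = chi(A) + chi(B) - 2.
chi = -20 + -44 - 2 = -66

-66


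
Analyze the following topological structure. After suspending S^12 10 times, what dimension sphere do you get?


Each suspension raises dimension by 1: Sigma S^n = S^{n+1}.
Sigma^10 S^12 = S^{12+10} = S^22

22


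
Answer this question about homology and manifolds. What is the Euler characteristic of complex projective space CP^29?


CP^29 has one cell in each even dimension 0, 2, ..., 2*29 (29+1 cells total).
All cells are even-dimensional, so chi = number of cells.
chi = 29 + 1 = 30

30


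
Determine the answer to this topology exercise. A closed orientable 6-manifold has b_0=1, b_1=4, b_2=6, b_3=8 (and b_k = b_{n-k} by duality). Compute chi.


By Poincare duality b_k = b_{6-k}, so full Betti numbers: b_0=1, b_1=4, b_2=6, b_3=8, b_4=6, b_5=4, b_6=1.
chi = sum (-1)^k b_k = -2

-2


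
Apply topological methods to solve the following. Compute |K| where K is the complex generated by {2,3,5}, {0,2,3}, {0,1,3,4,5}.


Each maximal simplex on m vertices has 2^m - 1 nonempty faces.
Take the union (dedupe shared faces).
Total distinct faces = 37

37


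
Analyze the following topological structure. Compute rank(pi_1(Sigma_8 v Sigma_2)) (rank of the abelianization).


For a wedge: H_1(A v B) = H_1(A) + H_1(B).
b_1(Sigma_8) = 16, b_1(Sigma_2) = 4.
b_1 = 16 + 4 = 20

20


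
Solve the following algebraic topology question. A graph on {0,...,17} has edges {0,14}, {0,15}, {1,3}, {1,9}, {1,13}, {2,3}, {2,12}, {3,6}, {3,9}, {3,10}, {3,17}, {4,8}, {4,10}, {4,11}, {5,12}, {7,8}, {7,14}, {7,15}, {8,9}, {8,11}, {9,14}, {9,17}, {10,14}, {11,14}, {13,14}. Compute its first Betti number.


b_1 = E - V + (number of components).
E = 25, V = 18, components = 2.
b_1 = 25 - 18 + 2 = 9

9


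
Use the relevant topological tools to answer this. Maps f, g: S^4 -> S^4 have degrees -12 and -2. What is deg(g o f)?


Degree is multiplicative under composition: deg(g o f) = deg(g) * deg(f).
= -2 * -12 = 24

24


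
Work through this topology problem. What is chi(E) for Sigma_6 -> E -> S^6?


chi(S^6) = 2 (n even), chi(Sigma_6) = 2 - 2*6 = -10.
chi(E) = 2 * (-10) = -20

-20


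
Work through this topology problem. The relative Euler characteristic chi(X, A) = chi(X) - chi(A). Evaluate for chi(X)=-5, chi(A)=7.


Relative Euler characteristic: chi(X, A) = chi(X) - chi(A).
= -5 - (7) = -12

-12


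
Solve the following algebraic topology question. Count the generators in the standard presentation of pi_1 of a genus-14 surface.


Standard presentation: pi_1(Sigma_g) = <a_1,b_1,...,a_g,b_g | [a_1,b_1]...[a_g,b_g] = 1>.
Number of generators = 2g = 2*14 = 28

28


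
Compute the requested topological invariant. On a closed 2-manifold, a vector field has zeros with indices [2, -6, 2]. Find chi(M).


Poincare-Hopf: chi(M) = sum of indices of zeros.
chi = (2) + (-6) + (2) = -2

-2


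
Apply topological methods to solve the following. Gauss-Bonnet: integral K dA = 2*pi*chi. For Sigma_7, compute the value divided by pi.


Gauss-Bonnet: integral K dA = 2*pi*chi(M).
chi(Sigma_7) = 2 - 2*7 = -12.
(integral K dA)/pi = 2*chi = 2*(-12) = -24

-24


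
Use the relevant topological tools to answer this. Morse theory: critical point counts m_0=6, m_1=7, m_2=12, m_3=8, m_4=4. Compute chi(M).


Morse theory: chi(M) = sum_k (-1)^k m_k where m_k = #(index-k critical points).
= (6) + (-7) + (12) + (-8) + (4) = 7

7


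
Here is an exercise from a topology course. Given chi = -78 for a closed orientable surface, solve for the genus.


chi = 2 - 2g for closed orientable surfaces.
-78 = 2 - 2g
2g = 2 - (-78) = 80
g = 40

40


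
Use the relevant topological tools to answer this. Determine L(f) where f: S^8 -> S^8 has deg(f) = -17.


On S^8: L(f) = tr(f_0*) + (-1)^8 tr(f_8*) = 1 + (-1)^8 * deg(f).
L(f) = 1 + (-1)^8 * -17 = 1 + -17 = -16

-16


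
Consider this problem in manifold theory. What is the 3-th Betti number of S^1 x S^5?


Each S^d has Poincare polynomial 1 + t^d.
The product S^1 x S^5 has Poincare polynomial prod(1+t^d_i).
Expanding: b_0=1, b_1=1, b_5=1, b_6=1.
b_3 = 0

0


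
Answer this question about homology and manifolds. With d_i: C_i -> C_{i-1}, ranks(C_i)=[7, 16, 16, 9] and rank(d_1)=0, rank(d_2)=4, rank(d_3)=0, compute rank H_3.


rank H_k = rank(ker d_k) - rank(im d_{k+1}).
rank(ker d_3) = rank(C_3) - rank(d_3) = 9 - 0 = 9.
rank(im d_{3+1}) = 0.
rank H_3 = 9 - 0 = 9

9


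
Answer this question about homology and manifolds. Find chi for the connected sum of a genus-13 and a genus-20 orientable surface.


chi(Sigma_13) = 2 - 2*13 = -24
chi(Sigma_20) = 2 - 2*20 = -38
For surfaces: chi(A#B) = chi(A) + chi(B) - 2.
chi = -24 + -38 - 2 = -64

-64


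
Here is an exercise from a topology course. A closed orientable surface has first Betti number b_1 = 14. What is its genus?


For a closed orientable surface: b_1 = 2g.
14 = 2g
g = 14 / 2 = 7

7


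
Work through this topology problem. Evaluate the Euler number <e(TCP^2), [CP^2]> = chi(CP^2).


For any closed oriented manifold, <e(TM),[M]> = chi(M).
chi(CP^2) = 2+1 = 3

3


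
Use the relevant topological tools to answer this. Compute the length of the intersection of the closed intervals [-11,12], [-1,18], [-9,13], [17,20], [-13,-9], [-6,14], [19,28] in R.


Intersection = [max(a_i), min(b_i)] = [19, -9].
Since 19 > -9, the intersection is empty.
Length = 0

0


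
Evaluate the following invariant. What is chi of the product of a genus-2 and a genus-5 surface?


chi(Sigma_2) = 2 - 2*2 = -2
chi(Sigma_5) = 2 - 2*5 = -8
chi(product) = (-2) * (-8) = 16

16


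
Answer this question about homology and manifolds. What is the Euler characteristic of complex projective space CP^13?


CP^13 has one cell in each even dimension 0, 2, ..., 2*13 (13+1 cells total).
All cells are even-dimensional, so chi = number of cells.
chi = 13 + 1 = 14

14


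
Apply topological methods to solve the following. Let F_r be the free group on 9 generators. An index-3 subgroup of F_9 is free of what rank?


Nielsen-Schreier: an index-n subgroup of F_r is free of rank 1 + n(r-1).
Equivalently: chi(cover) = n*chi(base); chi(vee_r S^1) = 1 - 9 = -8.
chi(E) = 3*(-8) = -24; rank = 1 - chi(E) = 1 - (-24) = 25.
rank = 1 + 3*(9-1) = 1 + 24 = 25

25


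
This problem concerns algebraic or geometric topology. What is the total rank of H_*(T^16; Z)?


b_k(T^16) = C(16,k), so the sum over k is sum_k C(16,k) = 2^16.
Total = 2^16 = 65536

65536


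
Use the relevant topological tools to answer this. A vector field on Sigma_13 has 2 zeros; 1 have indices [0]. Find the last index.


Poincare-Hopf: sum of indices = chi(M).
chi(Sigma_13) = 2 - 2*13 = -24.
Sum of known indices = 0.
x = chi - (sum known) = -24 - (0) = -24

-24


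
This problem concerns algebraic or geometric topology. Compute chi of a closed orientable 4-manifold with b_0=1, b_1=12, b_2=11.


By Poincare duality b_k = b_{4-k}, so full Betti numbers: b_0=1, b_1=12, b_2=11, b_3=12, b_4=1.
chi = sum (-1)^k b_k = -11

-11


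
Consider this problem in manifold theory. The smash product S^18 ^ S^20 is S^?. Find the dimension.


S^m ^ S^n = S^{m+n}.
k = 18 + 20 = 38

38


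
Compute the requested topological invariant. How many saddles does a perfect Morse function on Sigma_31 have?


A perfect Morse function has m_k = b_k.
For Sigma_31: b_0=1, b_1=2g=62, b_2=1.
Saddles m_1 = 2g = 62

62


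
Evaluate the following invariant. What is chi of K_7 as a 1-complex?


K_7: V = 7, E = C(7,2) = 21.
chi = V - E = 7 - 21 = -14

-14


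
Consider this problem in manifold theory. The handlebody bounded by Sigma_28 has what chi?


A genus-g handlebody deformation retracts to a wedge of g circles.
chi(vee_g S^1) = 1 - g.
chi(H_28) = 1 - 28 = -27

-27


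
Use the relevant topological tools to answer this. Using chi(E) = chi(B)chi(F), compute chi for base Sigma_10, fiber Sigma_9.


For a fiber bundle F -> E -> B (with CW structure): chi(E) = chi(B) * chi(F).
chi(Sigma_10) = -18, chi(Sigma_9) = -16.
chi(E) = (-18) * (-16) = 288

288


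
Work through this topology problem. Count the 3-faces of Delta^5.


Delta^5 has 5+1 vertices. A 3-face is a choice of 3+1 vertices.
f_3 = C(5+1, 3+1) = C(6,4) = 15

15


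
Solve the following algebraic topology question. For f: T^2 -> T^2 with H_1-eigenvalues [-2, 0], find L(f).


For a torus self-map: L(f) = det(I - A) where A acts on H_1.
L(f) = (1--2) * (1-0) = 3 * 1 = 3

3


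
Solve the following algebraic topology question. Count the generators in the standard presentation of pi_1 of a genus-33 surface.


Standard presentation: pi_1(Sigma_g) = <a_1,b_1,...,a_g,b_g | [a_1,b_1]...[a_g,b_g] = 1>.
Number of generators = 2g = 2*33 = 66

66


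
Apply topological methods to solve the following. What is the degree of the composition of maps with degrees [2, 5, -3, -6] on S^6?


Degree is multiplicative: deg(composition) = product of degrees.
= (2) * (5) * (-3) * (-6) = 180

180


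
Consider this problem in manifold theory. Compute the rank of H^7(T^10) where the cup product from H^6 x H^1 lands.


Cup product: H^p x H^q -> H^{p+q}; here p+q = 6+1 = 7.
rank H^k(T^n) = C(n,k).
C(10,7) = 120

120


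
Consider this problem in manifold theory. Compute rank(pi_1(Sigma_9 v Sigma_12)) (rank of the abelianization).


For a wedge: H_1(A v B) = H_1(A) + H_1(B).
b_1(Sigma_9) = 18, b_1(Sigma_12) = 24.
b_1 = 18 + 24 = 42

42


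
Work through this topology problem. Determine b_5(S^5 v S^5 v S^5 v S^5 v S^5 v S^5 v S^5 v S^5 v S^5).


For a wedge of spheres, H_k (k>0) is free on one generator per sphere of dimension k.
Spheres of dimension 5: count = 9.
b_5 = 9

9


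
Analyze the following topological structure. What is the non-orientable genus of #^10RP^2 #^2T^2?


Since a >= 1, the sum is non-orientable; each T^2 can be replaced by RP^2 # RP^2 (since T^2#RP^2 = 3RP^2).
Total crosscaps k = 10 + 2*2 = 14.
Check via chi: chi = 10*1 + 2*0 - (10+2-1)*2 = -12 = 2 - k = -12. Consistent.

14


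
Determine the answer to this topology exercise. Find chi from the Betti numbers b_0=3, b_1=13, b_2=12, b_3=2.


chi = sum_k (-1)^k b_k.
= (3) + (-13) + (12) + (-2)
= 0

0


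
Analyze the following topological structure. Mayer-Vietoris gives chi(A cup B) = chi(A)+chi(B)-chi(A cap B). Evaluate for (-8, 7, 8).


chi(A cup B) = chi(A) + chi(B) - chi(A cap B)
= -8 + (7) - (8)
= -9

-9


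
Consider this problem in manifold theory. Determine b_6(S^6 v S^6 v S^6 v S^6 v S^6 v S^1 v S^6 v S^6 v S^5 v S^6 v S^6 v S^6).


For a wedge of spheres, H_k (k>0) is free on one generator per sphere of dimension k.
Spheres of dimension 6: count = 10.
b_6 = 10

10


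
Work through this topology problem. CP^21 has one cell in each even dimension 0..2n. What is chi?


CP^21 has one cell in each even dimension 0, 2, ..., 2*21 (21+1 cells total).
All cells are even-dimensional, so chi = number of cells.
chi = 21 + 1 = 22

22


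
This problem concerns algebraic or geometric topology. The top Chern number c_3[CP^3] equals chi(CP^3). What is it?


For any closed oriented manifold, <e(TM),[M]> = chi(M).
chi(CP^3) = 3+1 = 4

4


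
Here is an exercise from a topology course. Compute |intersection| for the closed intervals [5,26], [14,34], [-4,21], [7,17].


Intersection = [max(a_i), min(b_i)] = [14, 17].
Length = 17 - 14 = 3

3


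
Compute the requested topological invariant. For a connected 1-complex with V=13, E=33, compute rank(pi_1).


For a connected graph: rank(pi_1) = b_1 = E - V + 1 = 1 - chi.
chi = V - E = 13 - 33 = -20.
rank = 1 - (-20) = 33 - 13 + 1 = 21

21


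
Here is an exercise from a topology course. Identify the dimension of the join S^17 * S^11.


Join of spheres: S^m * S^n = S^{m+n+1}.
dim = 17 + 11 + 1 = 29

29


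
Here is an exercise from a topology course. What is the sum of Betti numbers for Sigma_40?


For Sigma_40: b_0 = 1, b_1 = 2g = 80, b_2 = 1.
Total = 1 + 80 + 1 = 82

82


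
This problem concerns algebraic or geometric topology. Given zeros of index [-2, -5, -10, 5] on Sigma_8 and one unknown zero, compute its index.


Poincare-Hopf: sum of indices = chi(M).
chi(Sigma_8) = 2 - 2*8 = -14.
Sum of known indices = -12.
x = chi - (sum known) = -14 - (-12) = -2

-2


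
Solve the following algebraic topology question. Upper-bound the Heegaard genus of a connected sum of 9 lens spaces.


Heegaard genus satisfies g(A#B) <= g(A) + g(B).
Each lens space has g = 1.
Upper bound: 9 * 1 = 9

9


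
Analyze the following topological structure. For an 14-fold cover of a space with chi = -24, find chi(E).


For a finite covering: chi(E) = (number of sheets) * chi(B).
chi(E) = 14 * (-24) = -336

-336


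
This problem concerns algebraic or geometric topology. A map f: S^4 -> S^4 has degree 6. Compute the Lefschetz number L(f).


On S^4: L(f) = tr(f_0*) + (-1)^4 tr(f_4*) = 1 + (-1)^4 * deg(f).
L(f) = 1 + (-1)^4 * 6 = 1 + 6 = 7

7


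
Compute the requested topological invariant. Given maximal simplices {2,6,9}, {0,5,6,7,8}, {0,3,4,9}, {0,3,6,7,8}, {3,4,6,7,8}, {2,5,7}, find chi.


Enumerate all faces; f-vector: f_0=9, f_1=27, f_2=28, f_3=14, f_4=3.
chi = sum (-1)^k f_k = -1

-1


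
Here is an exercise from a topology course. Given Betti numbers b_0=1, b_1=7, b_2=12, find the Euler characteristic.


chi = sum_k (-1)^k b_k.
= (1) + (-7) + (12)
= 6

6


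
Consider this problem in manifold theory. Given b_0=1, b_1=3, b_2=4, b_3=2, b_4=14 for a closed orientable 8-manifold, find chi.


By Poincare duality b_k = b_{8-k}, so full Betti numbers: b_0=1, b_1=3, b_2=4, b_3=2, b_4=14, b_5=2, b_6=4, b_7=3, b_8=1.
chi = sum (-1)^k b_k = 14

14


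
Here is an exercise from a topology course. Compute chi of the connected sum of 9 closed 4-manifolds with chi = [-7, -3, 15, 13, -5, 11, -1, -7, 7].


For n-manifolds: chi(A#B) = chi(A) + chi(B) - chi(S^4).
chi(S^4) = 1 + (-1)^4 = 2.
chi(#) = (sum chi_i) - (9-1)*chi(S^4) = 23 - 8*2 = 7

7


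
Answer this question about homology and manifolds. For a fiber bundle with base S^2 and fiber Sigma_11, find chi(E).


chi(S^2) = 2 (n even), chi(Sigma_11) = 2 - 2*11 = -20.
chi(E) = 2 * (-20) = -40

-40


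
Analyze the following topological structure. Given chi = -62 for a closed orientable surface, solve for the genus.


chi = 2 - 2g for closed orientable surfaces.
-62 = 2 - 2g
2g = 2 - (-62) = 64
g = 32

32


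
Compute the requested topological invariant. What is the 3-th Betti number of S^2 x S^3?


Each S^d has Poincare polynomial 1 + t^d.
The product S^2 x S^3 has Poincare polynomial prod(1+t^d_i).
Expanding: b_0=1, b_2=1, b_3=1, b_5=1.
b_3 = 1

1


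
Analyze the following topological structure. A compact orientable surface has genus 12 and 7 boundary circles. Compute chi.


For a compact orientable surface with genus g and b boundary components: chi = 2 - 2g - b.
chi = 2 - 2*12 - 7 = 2 - 24 - 7 = -29

-29


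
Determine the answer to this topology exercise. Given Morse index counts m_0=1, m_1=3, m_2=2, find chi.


Morse theory: chi(M) = sum_k (-1)^k m_k where m_k = #(index-k critical points).
= (1) + (-3) + (2) = 0

0


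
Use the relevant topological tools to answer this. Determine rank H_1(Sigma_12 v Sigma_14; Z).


For a wedge: H_1(A v B) = H_1(A) + H_1(B).
b_1(Sigma_12) = 24, b_1(Sigma_14) = 28.
b_1 = 24 + 28 = 52

52


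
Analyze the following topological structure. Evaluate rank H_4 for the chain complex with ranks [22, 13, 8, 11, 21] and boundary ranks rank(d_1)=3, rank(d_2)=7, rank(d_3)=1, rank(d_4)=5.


rank H_k = rank(ker d_k) - rank(im d_{k+1}).
rank(ker d_4) = rank(C_4) - rank(d_4) = 21 - 5 = 16.
rank(im d_{4+1}) = 0.
rank H_4 = 16 - 0 = 16

16


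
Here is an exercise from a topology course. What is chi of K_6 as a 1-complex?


K_6: V = 6, E = C(6,2) = 15.
chi = V - E = 6 - 15 = -9

-9


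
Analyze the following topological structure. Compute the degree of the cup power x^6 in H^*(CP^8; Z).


|x| = 2 in H^*(CP^n).
|x^6| = 6 * |x| = 6 * 2 = 12

12


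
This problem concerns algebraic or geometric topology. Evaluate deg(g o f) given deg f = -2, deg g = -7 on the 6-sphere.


Degree is multiplicative under composition: deg(g o f) = deg(g) * deg(f).
= -7 * -2 = 14

14


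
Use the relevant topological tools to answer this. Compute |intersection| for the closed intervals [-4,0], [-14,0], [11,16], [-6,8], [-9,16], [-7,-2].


Intersection = [max(a_i), min(b_i)] = [11, -2].
Since 11 > -2, the intersection is empty.
Length = 0

0


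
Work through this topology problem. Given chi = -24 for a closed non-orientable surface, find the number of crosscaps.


chi = 2 - k for closed non-orientable surfaces with k crosscaps.
-24 = 2 - k
k = 2 - (-24) = 26

26


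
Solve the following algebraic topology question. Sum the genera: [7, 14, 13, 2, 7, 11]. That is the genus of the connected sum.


Genus is additive under connected sum of orientable surfaces.
g = 7 + 14 + 13 + 2 + 7 + 11 = 54

54


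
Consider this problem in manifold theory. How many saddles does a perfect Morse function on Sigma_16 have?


A perfect Morse function has m_k = b_k.
For Sigma_16: b_0=1, b_1=2g=32, b_2=1.
Saddles m_1 = 2g = 32

32


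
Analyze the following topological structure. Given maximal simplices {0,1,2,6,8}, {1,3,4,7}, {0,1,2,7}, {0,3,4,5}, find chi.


Enumerate all faces; f-vector: f_0=9, f_1=23, f_2=21, f_3=8, f_4=1.
chi = sum (-1)^k f_k = 0

0


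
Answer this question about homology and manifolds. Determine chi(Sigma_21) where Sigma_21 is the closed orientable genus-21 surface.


For a closed orientable surface of genus g: chi = 2 - 2g.
Here g = 21.
chi = 2 - 2*21 = 2 - 42 = -40

-40


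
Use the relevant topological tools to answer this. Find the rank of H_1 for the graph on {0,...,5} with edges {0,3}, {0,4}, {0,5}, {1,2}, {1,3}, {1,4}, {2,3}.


b_1 = E - V + (number of components).
E = 7, V = 6, components = 1.
b_1 = 7 - 6 + 1 = 2

2


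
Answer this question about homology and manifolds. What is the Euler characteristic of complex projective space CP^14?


CP^14 has one cell in each even dimension 0, 2, ..., 2*14 (14+1 cells total).
All cells are even-dimensional, so chi = number of cells.
chi = 14 + 1 = 15

15


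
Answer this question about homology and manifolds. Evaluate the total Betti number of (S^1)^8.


b_k(T^8) = C(8,k), so the sum over k is sum_k C(8,k) = 2^8.
Total = 2^8 = 256

256


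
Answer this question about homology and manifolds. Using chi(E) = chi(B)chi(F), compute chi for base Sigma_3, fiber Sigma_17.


For a fiber bundle F -> E -> B (with CW structure): chi(E) = chi(B) * chi(F).
chi(Sigma_3) = -4, chi(Sigma_17) = -32.
chi(E) = (-4) * (-32) = 128

128


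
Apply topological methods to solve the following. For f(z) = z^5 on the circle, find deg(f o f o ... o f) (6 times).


deg(f) = 5. Degree is multiplicative: deg(f^6) = (deg f)^6.
deg(f^6) = (5)^6 = 15625

15625


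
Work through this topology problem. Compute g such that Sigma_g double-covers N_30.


chi(N_30) = 2 - 30 = -28.
Double cover: chi(Sigma_g) = 2 * chi(N_30) = 2*(-28) = -56.
2 - 2g = -56, so g = (2 - (-56))/2 = 58/2 = 29

29


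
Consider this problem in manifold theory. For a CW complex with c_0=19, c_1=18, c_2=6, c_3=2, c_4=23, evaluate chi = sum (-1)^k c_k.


chi = sum_k (-1)^k c_k.
= (-1)^0*19 + (-1)^1*18 + (-1)^2*6 + (-1)^3*2 + (-1)^4*23
= (19) + (-18) + (6) + (-2) + (23)
= 28

28


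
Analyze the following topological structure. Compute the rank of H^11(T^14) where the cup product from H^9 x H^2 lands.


Cup product: H^p x H^q -> H^{p+q}; here p+q = 9+2 = 11.
rank H^k(T^n) = C(n,k).
C(14,11) = 364

364


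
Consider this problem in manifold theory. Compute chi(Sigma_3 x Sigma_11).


chi(Sigma_3) = 2 - 2*3 = -4
chi(Sigma_11) = 2 - 2*11 = -20
chi(product) = (-4) * (-20) = 80

80


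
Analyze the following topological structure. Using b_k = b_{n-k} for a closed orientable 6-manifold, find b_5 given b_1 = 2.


Poincare duality for closed orientable n-manifolds: b_k = b_{n-k}.
Here n = 6, so b_5 = b_1 = 2

2


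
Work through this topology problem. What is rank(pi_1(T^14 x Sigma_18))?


pi_1(A x B) = pi_1(A) x pi_1(B); rank of abelianization = b_1.
b_1(T^14) = 14, b_1(Sigma_18) = 2*18 = 36.
b_1(product) = 14 + 36 = 50

50


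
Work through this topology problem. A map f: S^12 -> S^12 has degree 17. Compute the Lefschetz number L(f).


On S^12: L(f) = tr(f_0*) + (-1)^12 tr(f_12*) = 1 + (-1)^12 * deg(f).
L(f) = 1 + (-1)^12 * 17 = 1 + 17 = 18

18


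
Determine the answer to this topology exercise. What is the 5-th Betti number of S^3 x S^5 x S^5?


Each S^d has Poincare polynomial 1 + t^d.
The product S^3 x S^5 x S^5 has Poincare polynomial prod(1+t^d_i).
Expanding: b_0=1, b_3=1, b_5=2, b_8=2, b_10=1, b_13=1.
b_5 = 2

2


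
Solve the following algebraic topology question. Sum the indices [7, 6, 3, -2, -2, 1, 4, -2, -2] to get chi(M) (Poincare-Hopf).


Poincare-Hopf: chi(M) = sum of indices of zeros.
chi = (7) + (6) + (3) + (-2) + (-2) + (1) + (4) + (-2) + (-2) = 13

13


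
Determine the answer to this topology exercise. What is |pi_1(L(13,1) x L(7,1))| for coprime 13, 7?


pi_1(X x Y) = pi_1(X) x pi_1(Y).
pi_1(L(13,1)) = Z/13, pi_1(L(7,1)) = Z/7.
|Z/13 x Z/7| = 13 * 7 = 91

91


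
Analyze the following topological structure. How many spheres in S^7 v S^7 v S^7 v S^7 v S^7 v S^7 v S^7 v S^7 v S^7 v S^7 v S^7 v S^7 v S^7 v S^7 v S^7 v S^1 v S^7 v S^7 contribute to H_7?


For a wedge of spheres, H_k (k>0) is free on one generator per sphere of dimension k.
Spheres of dimension 7: count = 17.
b_7 = 17

17


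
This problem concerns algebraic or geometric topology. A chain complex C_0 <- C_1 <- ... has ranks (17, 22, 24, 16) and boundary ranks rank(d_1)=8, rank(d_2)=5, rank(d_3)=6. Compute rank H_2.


rank H_k = rank(ker d_k) - rank(im d_{k+1}).
rank(ker d_2) = rank(C_2) - rank(d_2) = 24 - 5 = 19.
rank(im d_{2+1}) = 6.
rank H_2 = 19 - 6 = 13

13


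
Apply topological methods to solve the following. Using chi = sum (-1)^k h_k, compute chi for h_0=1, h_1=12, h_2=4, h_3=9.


Handles of index k contribute (-1)^k to chi (same as CW cells).
chi = (1) + (-12) + (4) + (-9) = -16

-16


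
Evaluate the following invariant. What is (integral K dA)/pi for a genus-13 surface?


Gauss-Bonnet: integral K dA = 2*pi*chi(M).
chi(Sigma_13) = 2 - 2*13 = -24.
(integral K dA)/pi = 2*chi = 2*(-24) = -48

-48


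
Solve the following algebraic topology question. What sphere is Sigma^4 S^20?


Each suspension raises dimension by 1: Sigma S^n = S^{n+1}.
Sigma^4 S^20 = S^{20+4} = S^24

24


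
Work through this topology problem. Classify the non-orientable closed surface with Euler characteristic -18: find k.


chi = 2 - k for closed non-orientable surfaces with k crosscaps.
-18 = 2 - k
k = 2 - (-18) = 20

20


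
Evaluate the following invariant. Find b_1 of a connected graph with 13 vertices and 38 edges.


For a connected graph: rank(pi_1) = b_1 = E - V + 1 = 1 - chi.
chi = V - E = 13 - 38 = -25.
rank = 1 - (-25) = 38 - 13 + 1 = 26

26


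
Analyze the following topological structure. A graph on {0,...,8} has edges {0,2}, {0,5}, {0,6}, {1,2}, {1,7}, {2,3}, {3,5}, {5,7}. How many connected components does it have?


Run DFS/union-find over 9 vertices.
V = 9, E = 8.
Number of components = 3

3


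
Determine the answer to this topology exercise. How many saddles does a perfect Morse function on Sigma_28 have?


A perfect Morse function has m_k = b_k.
For Sigma_28: b_0=1, b_1=2g=56, b_2=1.
Saddles m_1 = 2g = 56

56


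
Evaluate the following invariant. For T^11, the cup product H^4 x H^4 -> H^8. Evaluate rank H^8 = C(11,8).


Cup product: H^p x H^q -> H^{p+q}; here p+q = 4+4 = 8.
rank H^k(T^n) = C(n,k).
C(11,8) = 165

165


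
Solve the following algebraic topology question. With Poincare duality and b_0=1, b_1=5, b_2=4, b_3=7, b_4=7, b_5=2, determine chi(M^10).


By Poincare duality b_k = b_{10-k}, so full Betti numbers: b_0=1, b_1=5, b_2=4, b_3=7, b_4=7, b_5=2, b_6=7, b_7=7, b_8=4, b_9=5, b_10=1.
chi = sum (-1)^k b_k = -2

-2


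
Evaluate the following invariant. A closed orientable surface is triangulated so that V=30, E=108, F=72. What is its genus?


chi = V - E + F = 30 - 108 + 72 = -6
For orientable closed surface: chi = 2 - 2g, so g = (2 - chi)/2.
g = (2 - (-6)) / 2 = 8 / 2 = 4

4


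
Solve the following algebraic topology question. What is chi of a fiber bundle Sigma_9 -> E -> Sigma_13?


For a fiber bundle F -> E -> B (with CW structure): chi(E) = chi(B) * chi(F).
chi(Sigma_13) = -24, chi(Sigma_9) = -16.
chi(E) = (-24) * (-16) = 384

384


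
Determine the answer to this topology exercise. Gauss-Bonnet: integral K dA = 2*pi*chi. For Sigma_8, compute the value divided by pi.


Gauss-Bonnet: integral K dA = 2*pi*chi(M).
chi(Sigma_8) = 2 - 2*8 = -14.
(integral K dA)/pi = 2*chi = 2*(-14) = -28

-28


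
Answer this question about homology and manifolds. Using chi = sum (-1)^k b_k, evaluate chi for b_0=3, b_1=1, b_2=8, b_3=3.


chi = sum_k (-1)^k b_k.
= (3) + (-1) + (8) + (-3)
= 7

7


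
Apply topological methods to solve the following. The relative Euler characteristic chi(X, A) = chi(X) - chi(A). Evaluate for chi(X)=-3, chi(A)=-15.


Relative Euler characteristic: chi(X, A) = chi(X) - chi(A).
= -3 - (-15) = 12

12


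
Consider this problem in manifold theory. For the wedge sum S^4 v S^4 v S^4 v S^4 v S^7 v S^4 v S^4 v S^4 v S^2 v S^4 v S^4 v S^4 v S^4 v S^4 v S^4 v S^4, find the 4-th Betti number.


For a wedge of spheres, H_k (k>0) is free on one generator per sphere of dimension k.
Spheres of dimension 4: count = 14.
b_4 = 14

14


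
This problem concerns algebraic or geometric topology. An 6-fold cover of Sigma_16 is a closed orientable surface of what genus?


For an n-sheeted cover: chi(E) = n * chi(B).
chi(Sigma_16) = 2 - 2*16 = -30.
chi(E) = 6 * (-30) = -180.
genus(E) = (2 - chi(E))/2 = (2 - (-180))/2 = 182/2 = 91

91


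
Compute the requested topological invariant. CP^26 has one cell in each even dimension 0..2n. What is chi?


CP^26 has one cell in each even dimension 0, 2, ..., 2*26 (26+1 cells total).
All cells are even-dimensional, so chi = number of cells.
chi = 26 + 1 = 27

27


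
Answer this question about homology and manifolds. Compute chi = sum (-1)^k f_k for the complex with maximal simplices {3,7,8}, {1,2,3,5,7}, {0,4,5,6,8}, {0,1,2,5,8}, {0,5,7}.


Enumerate all faces; f-vector: f_0=9, f_1=27, f_2=30, f_3=15, f_4=3.
chi = sum (-1)^k f_k = 0

0


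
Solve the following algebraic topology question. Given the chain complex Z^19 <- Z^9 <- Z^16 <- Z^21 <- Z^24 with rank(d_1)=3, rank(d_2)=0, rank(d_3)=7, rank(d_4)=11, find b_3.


rank H_k = rank(ker d_k) - rank(im d_{k+1}).
rank(ker d_3) = rank(C_3) - rank(d_3) = 21 - 7 = 14.
rank(im d_{3+1}) = 11.
rank H_3 = 14 - 11 = 3

3


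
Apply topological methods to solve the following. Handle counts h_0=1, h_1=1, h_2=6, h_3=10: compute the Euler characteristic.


Handles of index k contribute (-1)^k to chi (same as CW cells).
chi = (1) + (-1) + (6) + (-10) = -4

-4


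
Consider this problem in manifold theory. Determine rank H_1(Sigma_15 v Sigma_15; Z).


For a wedge: H_1(A v B) = H_1(A) + H_1(B).
b_1(Sigma_15) = 30, b_1(Sigma_15) = 30.
b_1 = 30 + 30 = 60

60


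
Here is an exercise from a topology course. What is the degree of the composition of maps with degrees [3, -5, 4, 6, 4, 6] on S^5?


Degree is multiplicative: deg(composition) = product of degrees.
= (3) * (-5) * (4) * (6) * (4) * (6) = -8640

-8640


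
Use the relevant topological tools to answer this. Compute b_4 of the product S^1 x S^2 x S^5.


Each S^d has Poincare polynomial 1 + t^d.
The product S^1 x S^2 x S^5 has Poincare polynomial prod(1+t^d_i).
Expanding: b_0=1, b_1=1, b_2=1, b_3=1, b_5=1, b_6=1, b_7=1, b_8=1.
b_4 = 0

0


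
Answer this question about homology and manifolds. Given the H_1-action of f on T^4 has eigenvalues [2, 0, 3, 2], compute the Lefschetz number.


For a torus self-map: L(f) = det(I - A) where A acts on H_1.
L(f) = (1-2) * (1-0) * (1-3) * (1-2) = -1 * 1 * -2 * -1 = -2

-2


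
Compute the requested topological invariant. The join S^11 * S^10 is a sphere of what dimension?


Join of spheres: S^m * S^n = S^{m+n+1}.
dim = 11 + 10 + 1 = 22

22


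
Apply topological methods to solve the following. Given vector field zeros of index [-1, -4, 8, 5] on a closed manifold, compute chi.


Poincare-Hopf: chi(M) = sum of indices of zeros.
chi = (-1) + (-4) + (8) + (5) = 8

8


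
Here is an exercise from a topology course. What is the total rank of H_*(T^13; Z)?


b_k(T^13) = C(13,k), so the sum over k is sum_k C(13,k) = 2^13.
Total = 2^13 = 8192

8192


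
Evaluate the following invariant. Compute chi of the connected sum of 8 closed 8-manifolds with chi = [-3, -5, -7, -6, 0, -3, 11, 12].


For n-manifolds: chi(A#B) = chi(A) + chi(B) - chi(S^8).
chi(S^8) = 1 + (-1)^8 = 2.
chi(#) = (sum chi_i) - (8-1)*chi(S^8) = -1 - 7*2 = -15

-15


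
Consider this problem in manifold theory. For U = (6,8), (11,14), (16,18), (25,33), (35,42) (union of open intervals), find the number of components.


Sort and merge overlapping open intervals.
Merged: (6,8), (11,14), (16,18), (25,33), (35,42).
Number of components = 5

5


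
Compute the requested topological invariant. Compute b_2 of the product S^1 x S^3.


Each S^d has Poincare polynomial 1 + t^d.
The product S^1 x S^3 has Poincare polynomial prod(1+t^d_i).
Expanding: b_0=1, b_1=1, b_3=1, b_4=1.
b_2 = 0

0


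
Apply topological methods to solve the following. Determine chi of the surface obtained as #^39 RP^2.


For a non-orientable closed surface with k crosscaps: chi = 2 - k.
Here k = 39.
chi = 2 - 39 = -37

-37


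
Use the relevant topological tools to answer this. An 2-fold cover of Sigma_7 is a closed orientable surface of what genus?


For an n-sheeted cover: chi(E) = n * chi(B).
chi(Sigma_7) = 2 - 2*7 = -12.
chi(E) = 2 * (-12) = -24.
genus(E) = (2 - chi(E))/2 = (2 - (-24))/2 = 26/2 = 13

13


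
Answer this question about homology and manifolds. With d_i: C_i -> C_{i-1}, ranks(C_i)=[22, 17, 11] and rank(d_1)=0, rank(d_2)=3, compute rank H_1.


rank H_k = rank(ker d_k) - rank(im d_{k+1}).
rank(ker d_1) = rank(C_1) - rank(d_1) = 17 - 0 = 17.
rank(im d_{1+1}) = 3.
rank H_1 = 17 - 3 = 14

14


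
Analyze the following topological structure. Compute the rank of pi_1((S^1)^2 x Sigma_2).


pi_1(A x B) = pi_1(A) x pi_1(B); rank of abelianization = b_1.
b_1(T^2) = 2, b_1(Sigma_2) = 2*2 = 4.
b_1(product) = 2 + 4 = 6

6


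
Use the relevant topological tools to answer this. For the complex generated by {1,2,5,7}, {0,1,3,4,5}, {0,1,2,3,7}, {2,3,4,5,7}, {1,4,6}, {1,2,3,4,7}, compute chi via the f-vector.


Enumerate all faces; f-vector: f_0=8, f_1=23, f_2=32, f_3=19, f_4=4.
chi = sum (-1)^k f_k = 2

2


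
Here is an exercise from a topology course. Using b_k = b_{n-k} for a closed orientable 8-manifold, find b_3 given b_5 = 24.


Poincare duality for closed orientable n-manifolds: b_k = b_{n-k}.
Here n = 8, so b_3 = b_5 = 24

24


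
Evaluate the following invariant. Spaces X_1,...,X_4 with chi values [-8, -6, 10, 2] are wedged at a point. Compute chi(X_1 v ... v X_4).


chi(A v B) = chi(A) + chi(B) - 1 (one point identified).
For 4 spaces: chi = (sum chi_i) - (4 - 1).
sum = -2; chi = -2 - 3 = -5

-5


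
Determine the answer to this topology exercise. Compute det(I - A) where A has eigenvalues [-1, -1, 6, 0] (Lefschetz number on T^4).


For a torus self-map: L(f) = det(I - A) where A acts on H_1.
L(f) = (1--1) * (1--1) * (1-6) * (1-0) = 2 * 2 * -5 * 1 = -20

-20


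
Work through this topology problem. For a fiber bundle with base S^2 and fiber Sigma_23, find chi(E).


chi(S^2) = 2 (n even), chi(Sigma_23) = 2 - 2*23 = -44.
chi(E) = 2 * (-44) = -88

-88


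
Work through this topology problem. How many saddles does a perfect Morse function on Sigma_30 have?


A perfect Morse function has m_k = b_k.
For Sigma_30: b_0=1, b_1=2g=60, b_2=1.
Saddles m_1 = 2g = 60

60


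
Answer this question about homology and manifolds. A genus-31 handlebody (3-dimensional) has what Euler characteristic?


A genus-g handlebody deformation retracts to a wedge of g circles.
chi(vee_g S^1) = 1 - g.
chi(H_31) = 1 - 31 = -30

-30


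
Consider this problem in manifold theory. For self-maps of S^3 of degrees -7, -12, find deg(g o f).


Degree is multiplicative under composition: deg(g o f) = deg(g) * deg(f).
= -12 * -7 = 84

84


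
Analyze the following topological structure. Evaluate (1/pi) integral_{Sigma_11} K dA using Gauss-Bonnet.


Gauss-Bonnet: integral K dA = 2*pi*chi(M).
chi(Sigma_11) = 2 - 2*11 = -20.
(integral K dA)/pi = 2*chi = 2*(-20) = -40

-40


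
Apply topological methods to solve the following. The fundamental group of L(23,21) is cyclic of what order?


pi_1(L(p,q)) = Z/pZ for any q coprime to p.
|pi_1(L(23,21))| = 23

23


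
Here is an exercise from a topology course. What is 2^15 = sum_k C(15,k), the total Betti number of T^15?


b_k(T^15) = C(15,k), so the sum over k is sum_k C(15,k) = 2^15.
Total = 2^15 = 32768

32768


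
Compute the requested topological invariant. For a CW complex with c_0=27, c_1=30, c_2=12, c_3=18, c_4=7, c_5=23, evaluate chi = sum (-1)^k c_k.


chi = sum_k (-1)^k c_k.
= (-1)^0*27 + (-1)^1*30 + (-1)^2*12 + (-1)^3*18 + (-1)^4*7 + (-1)^5*23
= (27) + (-30) + (12) + (-18) + (7) + (-23)
= -25

-25


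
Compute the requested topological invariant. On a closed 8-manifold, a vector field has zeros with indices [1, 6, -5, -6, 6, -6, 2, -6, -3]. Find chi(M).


Poincare-Hopf: chi(M) = sum of indices of zeros.
chi = (1) + (6) + (-5) + (-6) + (6) + (-6) + (2) + (-6) + (-3) = -11

-11


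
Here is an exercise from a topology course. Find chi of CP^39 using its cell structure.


CP^39 has one cell in each even dimension 0, 2, ..., 2*39 (39+1 cells total).
All cells are even-dimensional, so chi = number of cells.
chi = 39 + 1 = 40

40


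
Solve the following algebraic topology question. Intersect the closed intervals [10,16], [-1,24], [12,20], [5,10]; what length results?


Intersection = [max(a_i), min(b_i)] = [12, 10].
Since 12 > 10, the intersection is empty.
Length = 0

0


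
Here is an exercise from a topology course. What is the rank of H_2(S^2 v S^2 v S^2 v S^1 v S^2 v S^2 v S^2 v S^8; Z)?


For a wedge of spheres, H_k (k>0) is free on one generator per sphere of dimension k.
Spheres of dimension 2: count = 6.
b_2 = 6

6


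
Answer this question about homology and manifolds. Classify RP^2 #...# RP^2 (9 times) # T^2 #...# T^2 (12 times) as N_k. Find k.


Since a >= 1, the sum is non-orientable; each T^2 can be replaced by RP^2 # RP^2 (since T^2#RP^2 = 3RP^2).
Total crosscaps k = 9 + 2*12 = 33.
Check via chi: chi = 9*1 + 12*0 - (9+12-1)*2 = -31 = 2 - k = -31. Consistent.

33


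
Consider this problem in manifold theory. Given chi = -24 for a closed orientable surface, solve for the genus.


chi = 2 - 2g for closed orientable surfaces.
-24 = 2 - 2g
2g = 2 - (-24) = 26
g = 13

13


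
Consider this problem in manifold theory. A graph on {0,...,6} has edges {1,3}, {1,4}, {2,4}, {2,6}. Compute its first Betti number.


b_1 = E - V + (number of components).
E = 4, V = 7, components = 3.
b_1 = 4 - 7 + 3 = 0

0


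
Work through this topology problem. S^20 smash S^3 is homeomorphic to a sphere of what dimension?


S^m ^ S^n = S^{m+n}.
k = 20 + 3 = 23

23


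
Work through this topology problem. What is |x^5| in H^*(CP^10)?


|x| = 2 in H^*(CP^n).
|x^5| = 5 * |x| = 5 * 2 = 10

10


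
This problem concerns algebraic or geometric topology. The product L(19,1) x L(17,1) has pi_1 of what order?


pi_1(X x Y) = pi_1(X) x pi_1(Y).
pi_1(L(19,1)) = Z/19, pi_1(L(17,1)) = Z/17.
|Z/19 x Z/17| = 19 * 17 = 323

323


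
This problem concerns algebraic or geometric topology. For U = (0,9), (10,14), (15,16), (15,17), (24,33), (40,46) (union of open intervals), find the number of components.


Sort and merge overlapping open intervals.
Merged: (0,9), (10,14), (15,17), (24,33), (40,46).
Number of components = 5

5


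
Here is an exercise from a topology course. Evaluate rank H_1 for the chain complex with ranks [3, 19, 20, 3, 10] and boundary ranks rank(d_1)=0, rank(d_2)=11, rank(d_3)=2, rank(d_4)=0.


rank H_k = rank(ker d_k) - rank(im d_{k+1}).
rank(ker d_1) = rank(C_1) - rank(d_1) = 19 - 0 = 19.
rank(im d_{1+1}) = 11.
rank H_1 = 19 - 11 = 8

8


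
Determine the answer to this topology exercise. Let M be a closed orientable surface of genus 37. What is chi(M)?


For a closed orientable surface of genus g: chi = 2 - 2g.
Here g = 37.
chi = 2 - 2*37 = 2 - 74 = -72

-72


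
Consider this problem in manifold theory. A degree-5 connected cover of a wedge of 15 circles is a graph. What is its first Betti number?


Nielsen-Schreier: an index-n subgroup of F_r is free of rank 1 + n(r-1).
Equivalently: chi(cover) = n*chi(base); chi(vee_r S^1) = 1 - 15 = -14.
chi(E) = 5*(-14) = -70; rank = 1 - chi(E) = 1 - (-70) = 71.
rank = 1 + 5*(15-1) = 1 + 70 = 71

71


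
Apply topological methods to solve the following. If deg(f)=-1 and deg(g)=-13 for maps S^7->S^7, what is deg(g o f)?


Degree is multiplicative under composition: deg(g o f) = deg(g) * deg(f).
= -13 * -1 = 13

13


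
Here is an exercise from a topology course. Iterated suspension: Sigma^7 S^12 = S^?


Each suspension raises dimension by 1: Sigma S^n = S^{n+1}.
Sigma^7 S^12 = S^{12+7} = S^19

19


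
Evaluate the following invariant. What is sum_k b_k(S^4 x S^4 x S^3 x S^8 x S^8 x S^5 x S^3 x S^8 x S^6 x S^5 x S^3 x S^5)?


Total Betti number is multiplicative under products.
Each S^d (d>=1) has total Betti number 2.
There are 12 sphere factors.
Total = 2^12 = 4096

4096


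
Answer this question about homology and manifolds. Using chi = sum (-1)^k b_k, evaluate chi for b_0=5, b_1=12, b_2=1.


chi = sum_k (-1)^k b_k.
= (5) + (-12) + (1)
= -6

-6
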